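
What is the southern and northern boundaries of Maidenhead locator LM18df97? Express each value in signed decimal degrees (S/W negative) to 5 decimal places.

38.23750, 38.24167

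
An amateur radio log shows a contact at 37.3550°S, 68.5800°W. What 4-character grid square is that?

FF52

Shift to the Maidenhead origin (180°W, 90°S): lon 111.42, lat 52.65.
Field (20°×10°, letters A–R): 111.42/20 → 5 → F, 52.65/10 → 5 → F; chars FF.
Square (2°×1°, digits 0–9): 11.42/2 → 5, 2.65/1 → 2; chars 52.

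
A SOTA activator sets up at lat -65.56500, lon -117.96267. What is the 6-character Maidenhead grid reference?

Shift to the Maidenhead origin (180°W, 90°S): lon 62.0373, lat 24.4350.
Field (20°×10°, letters A–R): 62.0373/20 → 3 → D, 24.4350/10 → 2 → C; chars DC.
Square (2°×1°, digits 0–9): 2.0373/2 → 1, 4.4350/1 → 4; chars 14.
Subsquare (5′×2.5′, letters a–x): 0.0373/0.0833333 → 0 → a, 0.4350/0.0416667 → 10 → k; chars ak.

DC14ak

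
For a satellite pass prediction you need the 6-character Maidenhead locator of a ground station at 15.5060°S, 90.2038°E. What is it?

NH54cl

Shift to the Maidenhead origin (180°W, 90°S): lon 270.2038, lat 74.4940.
Field: lon ⌊270.2038/20⌋ = 13 → N; lat ⌊74.4940/10⌋ = 7 → H.
Square: lon ⌊10.2038/2⌋ = 5; lat ⌊4.4940/1⌋ = 4.
Subsquare: lon ⌊0.2038/0.0833333⌋ = 2 → c; lat ⌊0.4940/0.0416667⌋ = 11 → l.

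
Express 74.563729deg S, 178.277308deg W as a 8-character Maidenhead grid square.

AB05uk64

Offset from 180°W / 90°S: lon 1.72269°, lat 15.43627°.
Field (20°×10°, letters A–R): 1.72269/20 → 0 → A, 15.43627/10 → 1 → B; chars AB.
Square (2°×1°, digits 0–9): 1.72269/2 → 0, 5.43627/1 → 5; chars 05.
Subsquare (5′×2.5′, letters a–x): 1.72269/0.0833333 → 20 → u, 0.43627/0.0416667 → 10 → k; chars uk.
Extended square (30″×15″, digits 0–9): 0.05603/0.00833333 → 6, 0.01960/0.00416667 → 4; chars 64.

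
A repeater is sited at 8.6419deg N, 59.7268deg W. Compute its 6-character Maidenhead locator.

GJ08dp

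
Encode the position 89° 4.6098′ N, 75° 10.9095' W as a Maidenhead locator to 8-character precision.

FR29jb88

Shift to the Maidenhead origin (180°W, 90°S): lon 104.81817, lat 179.07683.
Field: 104.81817/20 → 5 → F, 179.07683/10 → 17 → R; chars FR.
Square: 4.81817/2 → 2, 9.07683/1 → 9; chars 29.
Subsquare: 0.81817/0.0833333 → 9 → j, 0.07683/0.0416667 → 1 → b; chars jb.
Extended square: 0.06817/0.00833333 → 8, 0.03516/0.00416667 → 8; chars 88.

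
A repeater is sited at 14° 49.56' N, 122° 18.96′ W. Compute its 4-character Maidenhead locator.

Add 180° to longitude and 90° to latitude: 57.68, 104.83.
Field: lon ⌊57.68/20⌋ = 2 → C; lat ⌊104.83/10⌋ = 10 → K.
Square: lon ⌊17.68/2⌋ = 8; lat ⌊4.83/1⌋ = 4.

CK84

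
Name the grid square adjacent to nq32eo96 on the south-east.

Longitude extended square 9; +1 → 10, wraps to 0, carry into subsquare.
Longitude subsquare e = 4; +1 → 5 = f.
Latitude extended square 6; −1 → 5.

NQ32fo05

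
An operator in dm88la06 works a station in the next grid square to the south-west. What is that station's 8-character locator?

Longitude extended square 0; −1 → -1, wraps to 9, carry into subsquare.
Longitude subsquare l = 11; −1 → 10 = k.
Latitude extended square 6; −1 → 5.

DM88ka95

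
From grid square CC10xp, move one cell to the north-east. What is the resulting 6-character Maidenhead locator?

CC20aq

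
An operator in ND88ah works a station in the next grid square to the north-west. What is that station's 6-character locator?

Longitude subsquare a = 0; −1 → -1, wraps to 23 = x, carry into square.
Longitude square 8; −1 → 7.
Latitude subsquare h = 7; +1 → 8 = i.

ND78xi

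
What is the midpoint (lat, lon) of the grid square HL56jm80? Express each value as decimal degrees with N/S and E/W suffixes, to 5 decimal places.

26.50208° N, 29.17917° W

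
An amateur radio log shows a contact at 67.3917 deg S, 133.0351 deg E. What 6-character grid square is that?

Offset from 180°W / 90°S: lon 313.0351°, lat 22.6083°.
Field (20°×10°, letters A–R): 313.0351/20 → 15 → P, 22.6083/10 → 2 → C; chars PC.
Square (2°×1°, digits 0–9): 13.0351/2 → 6, 2.6083/1 → 2; chars 62.
Subsquare (5′×2.5′, letters a–x): 1.0351/0.0833333 → 12 → m, 0.6083/0.0416667 → 14 → o; chars mo.

PC62mo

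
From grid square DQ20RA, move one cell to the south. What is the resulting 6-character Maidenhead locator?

Latitude subsquare a = 0; −1 → -1, wraps to 23 = x, carry into square.
Latitude square 0; −1 → -1, wraps to 9, carry into field.
Latitude field Q = 16; −1 → 15 = P.
The longitude characters are unchanged.

DP29rx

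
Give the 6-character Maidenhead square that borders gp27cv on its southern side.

GP27cu

Latitude subsquare v = 21; −1 → 20 = u.
The longitude characters are unchanged.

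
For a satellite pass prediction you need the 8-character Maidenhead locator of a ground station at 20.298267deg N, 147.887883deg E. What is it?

QL30wh61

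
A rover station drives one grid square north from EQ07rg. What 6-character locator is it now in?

EQ07rh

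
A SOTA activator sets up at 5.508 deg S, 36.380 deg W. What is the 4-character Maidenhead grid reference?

Offset from 180°W / 90°S: lon 143.62°, lat 84.49°.
Field: 143.62/20 → 7 → H, 84.49/10 → 8 → I; chars HI.
Square: 3.62/2 → 1, 4.49/1 → 4; chars 14.

HI14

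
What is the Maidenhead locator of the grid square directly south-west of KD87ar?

Longitude subsquare a = 0; −1 → -1, wraps to 23 = x, carry into square.
Longitude square 8; −1 → 7.
Latitude subsquare r = 17; −1 → 16 = q.

KD77xq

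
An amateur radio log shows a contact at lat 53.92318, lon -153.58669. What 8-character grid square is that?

BO33ew91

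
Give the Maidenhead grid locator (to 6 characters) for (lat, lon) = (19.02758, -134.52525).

CK29ra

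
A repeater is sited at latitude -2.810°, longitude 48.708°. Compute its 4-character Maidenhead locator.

LI47

Add 180° to longitude and 90° to latitude: 228.71, 87.19.
Field (20°×10°, letters A–R): 228.71/20 → 11 → L, 87.19/10 → 8 → I; chars LI.
Square (2°×1°, digits 0–9): 8.71/2 → 4, 7.19/1 → 7; chars 47.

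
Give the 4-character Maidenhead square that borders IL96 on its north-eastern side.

Longitude square 9; +1 → 10, wraps to 0, carry into field.
Longitude field I = 8; +1 → 9 = J.
Latitude square 6; +1 → 7.

JL07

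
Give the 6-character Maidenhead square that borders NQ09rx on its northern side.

Latitude subsquare x = 23; +1 → 24, wraps to 0 = a, carry into square.
Latitude square 9; +1 → 10, wraps to 0, carry into field.
Latitude field Q = 16; +1 → 17 = R.
The longitude characters are unchanged.

NR00ra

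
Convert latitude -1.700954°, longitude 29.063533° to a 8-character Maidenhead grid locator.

Shift to the Maidenhead origin (180°W, 90°S): lon 209.06353, lat 88.29905.
Field (20°×10°, letters A–R): 209.06353/20 → 10 → K, 88.29905/10 → 8 → I; chars KI.
Square (2°×1°, digits 0–9): 9.06353/2 → 4, 8.29905/1 → 8; chars 48.
Subsquare (5′×2.5′, letters a–x): 1.06353/0.0833333 → 12 → m, 0.29905/0.0416667 → 7 → h; chars mh.
Extended square (30″×15″, digits 0–9): 0.06353/0.00833333 → 7, 0.00738/0.00416667 → 1; chars 71.

KI48mh71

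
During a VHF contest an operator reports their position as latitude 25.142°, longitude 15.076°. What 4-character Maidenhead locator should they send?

Add 180° to longitude and 90° to latitude: 195.08, 115.14.
Field: 195.08/20 → 9 → J, 115.14/10 → 11 → L; chars JL.
Square: 15.08/2 → 7, 5.14/1 → 5; chars 75.

JL75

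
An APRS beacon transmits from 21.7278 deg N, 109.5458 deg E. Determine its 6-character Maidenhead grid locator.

Add 180° to longitude and 90° to latitude: 289.5458, 111.7278.
Field: 289.5458/20 → 14 → O, 111.7278/10 → 11 → L; chars OL.
Square: 9.5458/2 → 4, 1.7278/1 → 1; chars 41.
Subsquare: 1.5458/0.0833333 → 18 → s, 0.7278/0.0416667 → 17 → r; chars sr.

OL41sr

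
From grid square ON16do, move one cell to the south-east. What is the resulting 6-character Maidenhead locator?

Longitude subsquare d = 3; +1 → 4 = e.
Latitude subsquare o = 14; −1 → 13 = n.

ON16en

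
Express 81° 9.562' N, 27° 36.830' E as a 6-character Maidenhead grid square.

Shift to the Maidenhead origin (180°W, 90°S): lon 207.6138, lat 171.1594.
Field: lon ⌊207.6138/20⌋ = 10 → K; lat ⌊171.1594/10⌋ = 17 → R.
Square: lon ⌊7.6138/2⌋ = 3; lat ⌊1.1594/1⌋ = 1.
Subsquare: lon ⌊1.6138/0.0833333⌋ = 19 → t; lat ⌊0.1594/0.0416667⌋ = 3 → d.

KR31td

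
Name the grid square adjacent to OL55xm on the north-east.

OL65an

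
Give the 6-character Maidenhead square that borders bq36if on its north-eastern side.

BQ36jg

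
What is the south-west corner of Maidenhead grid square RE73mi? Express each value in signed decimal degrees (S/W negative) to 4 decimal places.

Field R=17, E=4: +17·20° lon, +4·10° lat → SW at lon 160°, lat -50°.
Square 7, 3: +7·2° lon, +3·1° lat → SW at lon 174°, lat -47°.
Subsquare m=12, i=8: +12·0.0833333° lon, +8·0.0416667° lat → SW at lon 175°, lat -46.6667°.
latitude -46.6667, longitude 175.0000.

-46.6667, 175.0000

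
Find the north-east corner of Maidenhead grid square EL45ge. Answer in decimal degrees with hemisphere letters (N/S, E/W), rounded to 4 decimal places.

25.2083° N, 91.4167° W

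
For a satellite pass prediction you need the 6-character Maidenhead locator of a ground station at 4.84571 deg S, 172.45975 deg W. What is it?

Offset from 180°W / 90°S: lon 7.5402°, lat 85.1543°.
Field: 7.5402/20 → 0 → A, 85.1543/10 → 8 → I; chars AI.
Square: 7.5402/2 → 3, 5.1543/1 → 5; chars 35.
Subsquare: 1.5402/0.0833333 → 18 → s, 0.1543/0.0416667 → 3 → d; chars sd.

AI35sd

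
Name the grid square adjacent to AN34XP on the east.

AN44ap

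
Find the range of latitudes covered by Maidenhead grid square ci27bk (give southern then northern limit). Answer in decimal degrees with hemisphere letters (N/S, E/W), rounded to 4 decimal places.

Field C=2, I=8: +2·20° lon, +8·10° lat → SW at lon -140°, lat -10°.
Square 2, 7: +2·2° lon, +7·1° lat → SW at lon -136°, lat -3°.
Subsquare b=1, k=10: +1·0.0833333° lon, +10·0.0416667° lat → SW at lon -135.917°, lat -2.58333°.
Cell spans 0.0833333° lon × 0.0416667° lat.
south 2.5833° S, north 2.5417° S.

2.5833° S, 2.5417° S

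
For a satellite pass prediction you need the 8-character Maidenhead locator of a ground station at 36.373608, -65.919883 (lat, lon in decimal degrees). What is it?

Offset from 180°W / 90°S: lon 114.08012°, lat 126.37361°.
Field: 114.08012/20 → 5 → F, 126.37361/10 → 12 → M; chars FM.
Square: 14.08012/2 → 7, 6.37361/1 → 6; chars 76.
Subsquare: 0.08012/0.0833333 → 0 → a, 0.37361/0.0416667 → 8 → i; chars ai.
Extended square: 0.08012/0.00833333 → 9, 0.04027/0.00416667 → 9; chars 99.

FM76ai99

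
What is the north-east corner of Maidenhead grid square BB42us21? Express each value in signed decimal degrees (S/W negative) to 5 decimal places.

-77.24167, -150.30833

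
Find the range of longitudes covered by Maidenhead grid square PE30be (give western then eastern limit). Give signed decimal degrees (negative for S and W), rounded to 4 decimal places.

Field P=15, E=4: +15·20° lon, +4·10° lat → SW at lon 120°, lat -50°.
Square 3, 0: +3·2° lon, +0·1° lat → SW at lon 126°, lat -50°.
Subsquare b=1, e=4: +1·0.0833333° lon, +4·0.0416667° lat → SW at lon 126.083°, lat -49.8333°.
Cell spans 0.0833333° lon × 0.0416667° lat.
west 126.0833, east 126.1667.

126.0833, 126.1667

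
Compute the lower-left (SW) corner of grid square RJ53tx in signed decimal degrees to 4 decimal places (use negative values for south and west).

3.9583, 171.5833

Field R=17, J=9: +17·20° lon, +9·10° lat → SW at lon 160°, lat 0°.
Square 5, 3: +5·2° lon, +3·1° lat → SW at lon 170°, lat 3°.
Subsquare t=19, x=23: +19·0.0833333° lon, +23·0.0416667° lat → SW at lon 171.583°, lat 3.95833°.
latitude 3.9583, longitude 171.5833.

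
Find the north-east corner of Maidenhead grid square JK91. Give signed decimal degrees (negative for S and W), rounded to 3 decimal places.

Field J=9, K=10: +9·20° lon, +10·10° lat → SW at lon 0°, lat 10°.
Square 9, 1: +9·2° lon, +1·1° lat → SW at lon 18°, lat 11°.
Cell spans 2° lon × 1° lat. NE corner is SW corner plus one full cell.
latitude 12.000, longitude 20.000.

12.000, 20.000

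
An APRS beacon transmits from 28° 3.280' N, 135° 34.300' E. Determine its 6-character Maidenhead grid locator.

PL78sb

Shift to the Maidenhead origin (180°W, 90°S): lon 315.5717, lat 118.0547.
Field: lon ⌊315.5717/20⌋ = 15 → P; lat ⌊118.0547/10⌋ = 11 → L.
Square: lon ⌊15.5717/2⌋ = 7; lat ⌊8.0547/1⌋ = 8.
Subsquare: lon ⌊1.5717/0.0833333⌋ = 18 → s; lat ⌊0.0547/0.0416667⌋ = 1 → b.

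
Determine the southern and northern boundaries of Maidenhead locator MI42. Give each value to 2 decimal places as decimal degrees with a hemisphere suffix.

Field M=12, I=8: +12·20° lon, +8·10° lat → SW at lon 60°, lat -10°.
Square 4, 2: +4·2° lon, +2·1° lat → SW at lon 68°, lat -8°.
Cell spans 2° lon × 1° lat.
south 8.00° S, north 7.00° S.

8.00° S, 7.00° S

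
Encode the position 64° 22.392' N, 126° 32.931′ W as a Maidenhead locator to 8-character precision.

CP64ri49

Shift to the Maidenhead origin (180°W, 90°S): lon 53.45115, lat 154.37320.
Field: lon ⌊53.45115/20⌋ = 2 → C; lat ⌊154.37320/10⌋ = 15 → P.
Square: lon ⌊13.45115/2⌋ = 6; lat ⌊4.37320/1⌋ = 4.
Subsquare: lon ⌊1.45115/0.0833333⌋ = 17 → r; lat ⌊0.37320/0.0416667⌋ = 8 → i.
Extended square: lon ⌊0.03448/0.00833333⌋ = 4; lat ⌊0.03987/0.00416667⌋ = 9.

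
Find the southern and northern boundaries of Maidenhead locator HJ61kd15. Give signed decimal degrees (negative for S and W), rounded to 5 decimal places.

Field H=7, J=9: +7·20° lon, +9·10° lat → SW at lon -40°, lat 0°.
Square 6, 1: +6·2° lon, +1·1° lat → SW at lon -28°, lat 1°.
Subsquare k=10, d=3: +10·0.0833333° lon, +3·0.0416667° lat → SW at lon -27.1667°, lat 1.125°.
Extended square 1, 5: +1·0.00833333° lon, +5·0.00416667° lat → SW at lon -27.1583°, lat 1.14583°.
Cell spans 0.00833333° lon × 0.00416667° lat.
south 1.14583, north 1.15000.

1.14583, 1.15000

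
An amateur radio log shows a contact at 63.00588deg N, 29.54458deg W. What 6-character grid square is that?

Add 180° to longitude and 90° to latitude: 150.4554, 153.0059.
Field: lon ⌊150.4554/20⌋ = 7 → H; lat ⌊153.0059/10⌋ = 15 → P.
Square: lon ⌊10.4554/2⌋ = 5; lat ⌊3.0059/1⌋ = 3.
Subsquare: lon ⌊0.4554/0.0833333⌋ = 5 → f; lat ⌊0.0059/0.0416667⌋ = 0 → a.

HP53fa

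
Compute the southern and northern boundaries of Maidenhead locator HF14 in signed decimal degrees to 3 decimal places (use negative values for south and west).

-36.000, -35.000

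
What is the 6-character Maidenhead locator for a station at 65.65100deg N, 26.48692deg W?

Offset from 180°W / 90°S: lon 153.5131°, lat 155.6510°.
Field: 153.5131/20 → 7 → H, 155.6510/10 → 15 → P; chars HP.
Square: 13.5131/2 → 6, 5.6510/1 → 5; chars 65.
Subsquare: 1.5131/0.0833333 → 18 → s, 0.6510/0.0416667 → 15 → p; chars sp.

HP65sp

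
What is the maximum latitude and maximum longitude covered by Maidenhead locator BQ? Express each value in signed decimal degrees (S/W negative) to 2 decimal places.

Field B=1, Q=16: +1·20° lon, +16·10° lat → SW at lon -160°, lat 70°.
Cell spans 20° lon × 10° lat. NE corner is SW corner plus one full cell.
latitude 80.00, longitude -140.00.

80.00, -140.00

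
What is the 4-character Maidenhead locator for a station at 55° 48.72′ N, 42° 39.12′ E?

Offset from 180°W / 90°S: lon 222.65°, lat 145.81°.
Field (20°×10°, letters A–R): 222.65/20 → 11 → L, 145.81/10 → 14 → O; chars LO.
Square (2°×1°, digits 0–9): 2.65/2 → 1, 5.81/1 → 5; chars 15.

LO15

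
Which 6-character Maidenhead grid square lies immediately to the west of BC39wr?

BC39vr

Longitude subsquare w = 22; −1 → 21 = v.
The latitude characters are unchanged.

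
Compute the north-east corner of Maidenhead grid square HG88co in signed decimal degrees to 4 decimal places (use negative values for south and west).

Field H=7, G=6: +7·20° lon, +6·10° lat → SW at lon -40°, lat -30°.
Square 8, 8: +8·2° lon, +8·1° lat → SW at lon -24°, lat -22°.
Subsquare c=2, o=14: +2·0.0833333° lon, +14·0.0416667° lat → SW at lon -23.8333°, lat -21.4167°.
Cell spans 0.0833333° lon × 0.0416667° lat. NE corner is SW corner plus one full cell.
latitude -21.3750, longitude -23.7500.

-21.3750, -23.7500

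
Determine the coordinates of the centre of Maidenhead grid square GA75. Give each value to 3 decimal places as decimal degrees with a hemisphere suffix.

Field G=6, A=0: +6·20° lon, +0·10° lat → SW at lon -60°, lat -90°.
Square 7, 5: +7·2° lon, +5·1° lat → SW at lon -46°, lat -85°.
Cell spans 2° lon × 1° lat. Centre is SW corner plus half of each.
latitude 84.500° S, longitude 45.000° W.

84.500° S, 45.000° W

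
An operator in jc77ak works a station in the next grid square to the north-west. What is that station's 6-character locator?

JC67xl

Longitude subsquare a = 0; −1 → -1, wraps to 23 = x, carry into square.
Longitude square 7; −1 → 6.
Latitude subsquare k = 10; +1 → 11 = l.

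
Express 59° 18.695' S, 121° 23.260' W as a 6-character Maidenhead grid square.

CD90hq

Offset from 180°W / 90°S: lon 58.6123°, lat 30.6884°.
Field: lon ⌊58.6123/20⌋ = 2 → C; lat ⌊30.6884/10⌋ = 3 → D.
Square: lon ⌊18.6123/2⌋ = 9; lat ⌊0.6884/1⌋ = 0.
Subsquare: lon ⌊0.6123/0.0833333⌋ = 7 → h; lat ⌊0.6884/0.0416667⌋ = 16 → q.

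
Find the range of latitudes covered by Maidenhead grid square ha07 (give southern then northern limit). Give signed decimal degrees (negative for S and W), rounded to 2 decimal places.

-83.00, -82.00

Field H=7, A=0: +7·20° lon, +0·10° lat → SW at lon -40°, lat -90°.
Square 0, 7: +0·2° lon, +7·1° lat → SW at lon -40°, lat -83°.
Cell spans 2° lon × 1° lat.
south -83.00, north -82.00.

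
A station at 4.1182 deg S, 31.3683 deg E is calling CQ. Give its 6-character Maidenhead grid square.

KI55qv

Shift to the Maidenhead origin (180°W, 90°S): lon 211.3683, lat 85.8818.
Field: 211.3683/20 → 10 → K, 85.8818/10 → 8 → I; chars KI.
Square: 11.3683/2 → 5, 5.8818/1 → 5; chars 55.
Subsquare: 1.3683/0.0833333 → 16 → q, 0.8818/0.0416667 → 21 → v; chars qv.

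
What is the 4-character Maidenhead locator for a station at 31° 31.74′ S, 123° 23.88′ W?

CF88

Offset from 180°W / 90°S: lon 56.60°, lat 58.47°.
Field: lon ⌊56.60/20⌋ = 2 → C; lat ⌊58.47/10⌋ = 5 → F.
Square: lon ⌊16.60/2⌋ = 8; lat ⌊8.47/1⌋ = 8.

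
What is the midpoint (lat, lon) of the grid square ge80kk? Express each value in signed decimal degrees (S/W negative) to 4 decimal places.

-49.5625, -43.1250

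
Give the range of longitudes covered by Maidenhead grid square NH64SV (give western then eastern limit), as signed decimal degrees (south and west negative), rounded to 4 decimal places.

Field N=13, H=7: +13·20° lon, +7·10° lat → SW at lon 80°, lat -20°.
Square 6, 4: +6·2° lon, +4·1° lat → SW at lon 92°, lat -16°.
Subsquare s=18, v=21: +18·0.0833333° lon, +21·0.0416667° lat → SW at lon 93.5°, lat -15.125°.
Cell spans 0.0833333° lon × 0.0416667° lat.
west 93.5000, east 93.5833.

93.5000, 93.5833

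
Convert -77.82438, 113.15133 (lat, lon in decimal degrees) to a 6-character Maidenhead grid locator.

OB62ne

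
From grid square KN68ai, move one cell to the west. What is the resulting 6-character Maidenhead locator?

KN58xi

Longitude subsquare a = 0; −1 → -1, wraps to 23 = x, carry into square.
Longitude square 6; −1 → 5.
The latitude characters are unchanged.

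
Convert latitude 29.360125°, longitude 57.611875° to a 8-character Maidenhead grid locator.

Offset from 180°W / 90°S: lon 237.61187°, lat 119.36012°.
Field: 237.61187/20 → 11 → L, 119.36012/10 → 11 → L; chars LL.
Square: 17.61187/2 → 8, 9.36012/1 → 9; chars 89.
Subsquare: 1.61187/0.0833333 → 19 → t, 0.36012/0.0416667 → 8 → i; chars ti.
Extended square: 0.02854/0.00833333 → 3, 0.02679/0.00416667 → 6; chars 36.

LL89ti36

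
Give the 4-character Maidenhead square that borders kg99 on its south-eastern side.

Longitude square 9; +1 → 10, wraps to 0, carry into field.
Longitude field K = 10; +1 → 11 = L.
Latitude square 9; −1 → 8.

LG08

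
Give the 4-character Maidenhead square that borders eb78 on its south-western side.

Longitude square 7; −1 → 6.
Latitude square 8; −1 → 7.

EB67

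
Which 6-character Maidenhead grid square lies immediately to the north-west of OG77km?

Longitude subsquare k = 10; −1 → 9 = j.
Latitude subsquare m = 12; +1 → 13 = n.

OG77jn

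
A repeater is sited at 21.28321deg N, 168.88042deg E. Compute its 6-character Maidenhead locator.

RL41kg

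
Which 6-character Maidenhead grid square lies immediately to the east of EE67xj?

EE77aj

Longitude subsquare x = 23; +1 → 24, wraps to 0 = a, carry into square.
Longitude square 6; +1 → 7.
The latitude characters are unchanged.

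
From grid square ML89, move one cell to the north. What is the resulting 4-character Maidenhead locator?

Latitude square 9; +1 → 10, wraps to 0, carry into field.
Latitude field L = 11; +1 → 12 = M.
The longitude characters are unchanged.

MM80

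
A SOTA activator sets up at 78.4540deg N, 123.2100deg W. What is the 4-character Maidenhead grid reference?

CQ88

Add 180° to longitude and 90° to latitude: 56.79, 168.45.
Field: 56.79/20 → 2 → C, 168.45/10 → 16 → Q; chars CQ.
Square: 16.79/2 → 8, 8.45/1 → 8; chars 88.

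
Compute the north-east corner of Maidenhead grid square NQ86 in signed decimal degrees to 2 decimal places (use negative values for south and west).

77.00, 98.00

Field N=13, Q=16: +13·20° lon, +16·10° lat → SW at lon 80°, lat 70°.
Square 8, 6: +8·2° lon, +6·1° lat → SW at lon 96°, lat 76°.
Cell spans 2° lon × 1° lat. NE corner is SW corner plus one full cell.
latitude 77.00, longitude 98.00.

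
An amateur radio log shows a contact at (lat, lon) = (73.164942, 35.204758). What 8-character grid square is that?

Shift to the Maidenhead origin (180°W, 90°S): lon 215.20476, lat 163.16494.
Field: 215.20476/20 → 10 → K, 163.16494/10 → 16 → Q; chars KQ.
Square: 15.20476/2 → 7, 3.16494/1 → 3; chars 73.
Subsquare: 1.20476/0.0833333 → 14 → o, 0.16494/0.0416667 → 3 → d; chars od.
Extended square: 0.03809/0.00833333 → 4, 0.03994/0.00416667 → 9; chars 49.

KQ73od49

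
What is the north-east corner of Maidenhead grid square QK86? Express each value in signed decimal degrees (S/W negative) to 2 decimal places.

17.00, 158.00

Field Q=16, K=10: +16·20° lon, +10·10° lat → SW at lon 140°, lat 10°.
Square 8, 6: +8·2° lon, +6·1° lat → SW at lon 156°, lat 16°.
Cell spans 2° lon × 1° lat. NE corner is SW corner plus one full cell.
latitude 17.00, longitude 158.00.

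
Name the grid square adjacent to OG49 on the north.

OH40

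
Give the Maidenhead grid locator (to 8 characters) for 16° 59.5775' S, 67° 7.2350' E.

MH33na41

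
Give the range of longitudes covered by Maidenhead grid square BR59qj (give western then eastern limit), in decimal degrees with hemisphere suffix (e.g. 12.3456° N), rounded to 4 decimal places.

148.6667° W, 148.5833° W

Field B=1, R=17: +1·20° lon, +17·10° lat → SW at lon -160°, lat 80°.
Square 5, 9: +5·2° lon, +9·1° lat → SW at lon -150°, lat 89°.
Subsquare q=16, j=9: +16·0.0833333° lon, +9·0.0416667° lat → SW at lon -148.667°, lat 89.375°.
Cell spans 0.0833333° lon × 0.0416667° lat.
west 148.6667° W, east 148.5833° W.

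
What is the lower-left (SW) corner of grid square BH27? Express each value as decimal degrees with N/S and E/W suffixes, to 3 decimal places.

13.000° S, 156.000° W

Field B=1, H=7: +1·20° lon, +7·10° lat → SW at lon -160°, lat -20°.
Square 2, 7: +2·2° lon, +7·1° lat → SW at lon -156°, lat -13°.
latitude 13.000° S, longitude 156.000° W.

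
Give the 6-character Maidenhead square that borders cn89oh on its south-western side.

CN89ng

Longitude subsquare o = 14; −1 → 13 = n.
Latitude subsquare h = 7; −1 → 6 = g.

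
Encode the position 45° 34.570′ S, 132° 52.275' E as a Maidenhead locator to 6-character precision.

PE64kk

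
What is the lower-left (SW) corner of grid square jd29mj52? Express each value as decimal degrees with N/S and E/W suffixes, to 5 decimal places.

50.61667° S, 5.04167° E

Field J=9, D=3: +9·20° lon, +3·10° lat → SW at lon 0°, lat -60°.
Square 2, 9: +2·2° lon, +9·1° lat → SW at lon 4°, lat -51°.
Subsquare m=12, j=9: +12·0.0833333° lon, +9·0.0416667° lat → SW at lon 5°, lat -50.625°.
Extended square 5, 2: +5·0.00833333° lon, +2·0.00416667° lat → SW at lon 5.04167°, lat -50.6167°.
latitude 50.61667° S, longitude 5.04167° E.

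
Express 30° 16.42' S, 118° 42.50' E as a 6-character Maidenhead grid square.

Offset from 180°W / 90°S: lon 298.7083°, lat 59.7263°.
Field: 298.7083/20 → 14 → O, 59.7263/10 → 5 → F; chars OF.
Square: 18.7083/2 → 9, 9.7263/1 → 9; chars 99.
Subsquare: 0.7083/0.0833333 → 8 → i, 0.7263/0.0416667 → 17 → r; chars ir.

OF99ir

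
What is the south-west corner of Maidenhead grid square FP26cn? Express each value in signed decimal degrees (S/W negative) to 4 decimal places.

66.5417, -75.8333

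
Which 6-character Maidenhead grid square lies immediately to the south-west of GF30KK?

GF30jj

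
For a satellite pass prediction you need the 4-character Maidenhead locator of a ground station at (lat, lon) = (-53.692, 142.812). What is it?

QD16

Offset from 180°W / 90°S: lon 322.81°, lat 36.31°.
Field: 322.81/20 → 16 → Q, 36.31/10 → 3 → D; chars QD.
Square: 2.81/2 → 1, 6.31/1 → 6; chars 16.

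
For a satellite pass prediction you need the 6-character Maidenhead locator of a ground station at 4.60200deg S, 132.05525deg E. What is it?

Offset from 180°W / 90°S: lon 312.0553°, lat 85.3980°.
Field: 312.0553/20 → 15 → P, 85.3980/10 → 8 → I; chars PI.
Square: 12.0553/2 → 6, 5.3980/1 → 5; chars 65.
Subsquare: 0.0553/0.0833333 → 0 → a, 0.3980/0.0416667 → 9 → j; chars aj.

PI65aj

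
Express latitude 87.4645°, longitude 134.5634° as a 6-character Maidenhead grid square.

PR77gl

Add 180° to longitude and 90° to latitude: 314.5634, 177.4645.
Field (20°×10°, letters A–R): lon ⌊314.5634/20⌋ = 15 → P; lat ⌊177.4645/10⌋ = 17 → R.
Square (2°×1°, digits 0–9): lon ⌊14.5634/2⌋ = 7; lat ⌊7.4645/1⌋ = 7.
Subsquare (5′×2.5′, letters a–x): lon ⌊0.5634/0.0833333⌋ = 6 → g; lat ⌊0.4645/0.0416667⌋ = 11 → l.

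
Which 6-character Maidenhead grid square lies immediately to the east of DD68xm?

Longitude subsquare x = 23; +1 → 24, wraps to 0 = a, carry into square.
Longitude square 6; +1 → 7.
The latitude characters are unchanged.

DD78am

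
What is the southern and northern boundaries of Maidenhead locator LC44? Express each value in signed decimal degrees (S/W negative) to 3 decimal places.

-66.000, -65.000

Field L=11, C=2: +11·20° lon, +2·10° lat → SW at lon 40°, lat -70°.
Square 4, 4: +4·2° lon, +4·1° lat → SW at lon 48°, lat -66°.
Cell spans 2° lon × 1° lat.
south -66.000, north -65.000.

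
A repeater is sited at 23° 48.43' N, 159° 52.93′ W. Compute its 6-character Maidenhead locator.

Shift to the Maidenhead origin (180°W, 90°S): lon 20.1178, lat 113.8072.
Field: 20.1178/20 → 1 → B, 113.8072/10 → 11 → L; chars BL.
Square: 0.1178/2 → 0, 3.8072/1 → 3; chars 03.
Subsquare: 0.1178/0.0833333 → 1 → b, 0.8072/0.0416667 → 19 → t; chars bt.

BL03bt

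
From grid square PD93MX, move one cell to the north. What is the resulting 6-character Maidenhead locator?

PD94ma

Latitude subsquare x = 23; +1 → 24, wraps to 0 = a, carry into square.
Latitude square 3; +1 → 4.
The longitude characters are unchanged.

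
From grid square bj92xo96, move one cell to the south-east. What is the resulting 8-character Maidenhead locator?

CJ02ao05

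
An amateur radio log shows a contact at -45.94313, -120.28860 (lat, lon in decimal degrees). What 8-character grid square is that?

Add 180° to longitude and 90° to latitude: 59.71140, 44.05687.
Field: lon ⌊59.71140/20⌋ = 2 → C; lat ⌊44.05687/10⌋ = 4 → E.
Square: lon ⌊19.71140/2⌋ = 9; lat ⌊4.05687/1⌋ = 4.
Subsquare: lon ⌊1.71140/0.0833333⌋ = 20 → u; lat ⌊0.05687/0.0416667⌋ = 1 → b.
Extended square: lon ⌊0.04473/0.00833333⌋ = 5; lat ⌊0.01520/0.00416667⌋ = 3.

CE94ub53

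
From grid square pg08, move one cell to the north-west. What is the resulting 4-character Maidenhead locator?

OG99

Longitude square 0; −1 → -1, wraps to 9, carry into field.
Longitude field P = 15; −1 → 14 = O.
Latitude square 8; +1 → 9.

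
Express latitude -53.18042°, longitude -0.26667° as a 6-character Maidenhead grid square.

ID96ut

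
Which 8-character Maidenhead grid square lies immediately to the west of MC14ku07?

Longitude extended square 0; −1 → -1, wraps to 9, carry into subsquare.
Longitude subsquare k = 10; −1 → 9 = j.
The latitude characters are unchanged.

MC14ju97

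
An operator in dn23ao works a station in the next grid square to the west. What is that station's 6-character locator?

Longitude subsquare a = 0; −1 → -1, wraps to 23 = x, carry into square.
Longitude square 2; −1 → 1.
The latitude characters are unchanged.

DN13xo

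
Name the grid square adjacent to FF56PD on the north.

FF56pe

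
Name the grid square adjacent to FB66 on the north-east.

Longitude square 6; +1 → 7.
Latitude square 6; +1 → 7.

FB77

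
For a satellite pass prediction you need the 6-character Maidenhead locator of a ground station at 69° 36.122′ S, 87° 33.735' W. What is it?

EC60fj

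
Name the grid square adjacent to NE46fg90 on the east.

Longitude extended square 9; +1 → 10, wraps to 0, carry into subsquare.
Longitude subsquare f = 5; +1 → 6 = g.
The latitude characters are unchanged.

NE46gg00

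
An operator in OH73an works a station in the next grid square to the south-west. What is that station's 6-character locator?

Longitude subsquare a = 0; −1 → -1, wraps to 23 = x, carry into square.
Longitude square 7; −1 → 6.
Latitude subsquare n = 13; −1 → 12 = m.

OH63xm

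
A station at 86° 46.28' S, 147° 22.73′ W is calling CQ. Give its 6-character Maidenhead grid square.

BA63hf

Shift to the Maidenhead origin (180°W, 90°S): lon 32.6212, lat 3.2287.
Field: lon ⌊32.6212/20⌋ = 1 → B; lat ⌊3.2287/10⌋ = 0 → A.
Square: lon ⌊12.6212/2⌋ = 6; lat ⌊3.2287/1⌋ = 3.
Subsquare: lon ⌊0.6212/0.0833333⌋ = 7 → h; lat ⌊0.2287/0.0416667⌋ = 5 → f.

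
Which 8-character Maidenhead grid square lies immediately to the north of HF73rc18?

Latitude extended square 8; +1 → 9.
The longitude characters are unchanged.

HF73rc19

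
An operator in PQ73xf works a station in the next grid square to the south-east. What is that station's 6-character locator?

Longitude subsquare x = 23; +1 → 24, wraps to 0 = a, carry into square.
Longitude square 7; +1 → 8.
Latitude subsquare f = 5; −1 → 4 = e.

PQ83ae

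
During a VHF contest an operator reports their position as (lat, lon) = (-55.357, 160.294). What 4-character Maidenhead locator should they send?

Shift to the Maidenhead origin (180°W, 90°S): lon 340.29, lat 34.64.
Field (20°×10°, letters A–R): 340.29/20 → 17 → R, 34.64/10 → 3 → D; chars RD.
Square (2°×1°, digits 0–9): 0.29/2 → 0, 4.64/1 → 4; chars 04.

RD04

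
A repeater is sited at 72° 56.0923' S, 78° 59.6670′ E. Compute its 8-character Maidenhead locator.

Add 180° to longitude and 90° to latitude: 258.99445, 17.06513.
Field: 258.99445/20 → 12 → M, 17.06513/10 → 1 → B; chars MB.
Square: 18.99445/2 → 9, 7.06513/1 → 7; chars 97.
Subsquare: 0.99445/0.0833333 → 11 → l, 0.06513/0.0416667 → 1 → b; chars lb.
Extended square: 0.07778/0.00833333 → 9, 0.02346/0.00416667 → 5; chars 95.

MB97lb95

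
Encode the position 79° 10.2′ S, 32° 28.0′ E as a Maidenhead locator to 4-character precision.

KB60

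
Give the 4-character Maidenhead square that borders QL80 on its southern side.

QK89

Latitude square 0; −1 → -1, wraps to 9, carry into field.
Latitude field L = 11; −1 → 10 = K.
The longitude characters are unchanged.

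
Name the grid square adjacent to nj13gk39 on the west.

NJ13gk29

Longitude extended square 3; −1 → 2.
The latitude characters are unchanged.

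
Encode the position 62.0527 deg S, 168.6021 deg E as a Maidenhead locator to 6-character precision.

RC47hw

Shift to the Maidenhead origin (180°W, 90°S): lon 348.6021, lat 27.9473.
Field: lon ⌊348.6021/20⌋ = 17 → R; lat ⌊27.9473/10⌋ = 2 → C.
Square: lon ⌊8.6021/2⌋ = 4; lat ⌊7.9473/1⌋ = 7.
Subsquare: lon ⌊0.6021/0.0833333⌋ = 7 → h; lat ⌊0.9473/0.0416667⌋ = 22 → w.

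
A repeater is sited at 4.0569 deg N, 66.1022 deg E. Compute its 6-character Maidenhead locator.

Shift to the Maidenhead origin (180°W, 90°S): lon 246.1022, lat 94.0569.
Field: lon ⌊246.1022/20⌋ = 12 → M; lat ⌊94.0569/10⌋ = 9 → J.
Square: lon ⌊6.1022/2⌋ = 3; lat ⌊4.0569/1⌋ = 4.
Subsquare: lon ⌊0.1022/0.0833333⌋ = 1 → b; lat ⌊0.0569/0.0416667⌋ = 1 → b.

MJ34bb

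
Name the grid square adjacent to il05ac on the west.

HL95xc

Longitude subsquare a = 0; −1 → -1, wraps to 23 = x, carry into square.
Longitude square 0; −1 → -1, wraps to 9, carry into field.
Longitude field I = 8; −1 → 7 = H.
The latitude characters are unchanged.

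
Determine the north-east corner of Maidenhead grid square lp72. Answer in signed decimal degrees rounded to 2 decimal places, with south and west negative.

63.00, 56.00

Field L=11, P=15: +11·20° lon, +15·10° lat → SW at lon 40°, lat 60°.
Square 7, 2: +7·2° lon, +2·1° lat → SW at lon 54°, lat 62°.
Cell spans 2° lon × 1° lat. NE corner is SW corner plus one full cell.
latitude 63.00, longitude 56.00.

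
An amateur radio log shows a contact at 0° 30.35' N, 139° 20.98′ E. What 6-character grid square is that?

PJ90qm

Offset from 180°W / 90°S: lon 319.3497°, lat 90.5058°.
Field: 319.3497/20 → 15 → P, 90.5058/10 → 9 → J; chars PJ.
Square: 19.3497/2 → 9, 0.5058/1 → 0; chars 90.
Subsquare: 1.3497/0.0833333 → 16 → q, 0.5058/0.0416667 → 12 → m; chars qm.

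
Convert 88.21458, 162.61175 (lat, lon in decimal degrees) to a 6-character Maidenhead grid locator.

RR18hf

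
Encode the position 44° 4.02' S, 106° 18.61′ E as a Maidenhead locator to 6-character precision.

Shift to the Maidenhead origin (180°W, 90°S): lon 286.3102, lat 45.9330.
Field: lon ⌊286.3102/20⌋ = 14 → O; lat ⌊45.9330/10⌋ = 4 → E.
Square: lon ⌊6.3102/2⌋ = 3; lat ⌊5.9330/1⌋ = 5.
Subsquare: lon ⌊0.3102/0.0833333⌋ = 3 → d; lat ⌊0.9330/0.0416667⌋ = 22 → w.

OE35dw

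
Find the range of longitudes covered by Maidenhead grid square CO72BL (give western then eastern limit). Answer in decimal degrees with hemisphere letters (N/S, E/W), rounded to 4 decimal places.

Field C=2, O=14: +2·20° lon, +14·10° lat → SW at lon -140°, lat 50°.
Square 7, 2: +7·2° lon, +2·1° lat → SW at lon -126°, lat 52°.
Subsquare b=1, l=11: +1·0.0833333° lon, +11·0.0416667° lat → SW at lon -125.917°, lat 52.4583°.
Cell spans 0.0833333° lon × 0.0416667° lat.
west 125.9167° W, east 125.8333° W.

125.9167° W, 125.8333° W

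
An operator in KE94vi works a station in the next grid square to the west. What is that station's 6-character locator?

Longitude subsquare v = 21; −1 → 20 = u.
The latitude characters are unchanged.

KE94ui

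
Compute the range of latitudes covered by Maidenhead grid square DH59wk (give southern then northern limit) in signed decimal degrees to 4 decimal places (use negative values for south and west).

-10.5833, -10.5417

Field D=3, H=7: +3·20° lon, +7·10° lat → SW at lon -120°, lat -20°.
Square 5, 9: +5·2° lon, +9·1° lat → SW at lon -110°, lat -11°.
Subsquare w=22, k=10: +22·0.0833333° lon, +10·0.0416667° lat → SW at lon -108.167°, lat -10.5833°.
Cell spans 0.0833333° lon × 0.0416667° lat.
south -10.5833, north -10.5417.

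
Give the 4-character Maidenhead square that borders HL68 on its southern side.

Latitude square 8; −1 → 7.
The longitude characters are unchanged.

HL67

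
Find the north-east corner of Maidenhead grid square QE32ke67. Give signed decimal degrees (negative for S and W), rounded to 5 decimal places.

Field Q=16, E=4: +16·20° lon, +4·10° lat → SW at lon 140°, lat -50°.
Square 3, 2: +3·2° lon, +2·1° lat → SW at lon 146°, lat -48°.
Subsquare k=10, e=4: +10·0.0833333° lon, +4·0.0416667° lat → SW at lon 146.833°, lat -47.8333°.
Extended square 6, 7: +6·0.00833333° lon, +7·0.00416667° lat → SW at lon 146.883°, lat -47.8042°.
Cell spans 0.00833333° lon × 0.00416667° lat. NE corner is SW corner plus one full cell.
latitude -47.80000, longitude 146.89167.

-47.80000, 146.89167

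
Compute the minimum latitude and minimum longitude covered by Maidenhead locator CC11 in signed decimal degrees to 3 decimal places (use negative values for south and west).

Field C=2, C=2: +2·20° lon, +2·10° lat → SW at lon -140°, lat -70°.
Square 1, 1: +1·2° lon, +1·1° lat → SW at lon -138°, lat -69°.
latitude -69.000, longitude -138.000.

-69.000, -138.000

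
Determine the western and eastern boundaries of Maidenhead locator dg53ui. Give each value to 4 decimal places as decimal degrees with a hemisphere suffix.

108.3333° W, 108.2500° W

Field D=3, G=6: +3·20° lon, +6·10° lat → SW at lon -120°, lat -30°.
Square 5, 3: +5·2° lon, +3·1° lat → SW at lon -110°, lat -27°.
Subsquare u=20, i=8: +20·0.0833333° lon, +8·0.0416667° lat → SW at lon -108.333°, lat -26.6667°.
Cell spans 0.0833333° lon × 0.0416667° lat.
west 108.3333° W, east 108.2500° W.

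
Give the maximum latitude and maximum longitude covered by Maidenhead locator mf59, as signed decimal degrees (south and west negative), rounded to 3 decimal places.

-30.000, 72.000

Field M=12, F=5: +12·20° lon, +5·10° lat → SW at lon 60°, lat -40°.
Square 5, 9: +5·2° lon, +9·1° lat → SW at lon 70°, lat -31°.
Cell spans 2° lon × 1° lat. NE corner is SW corner plus one full cell.
latitude -30.000, longitude 72.000.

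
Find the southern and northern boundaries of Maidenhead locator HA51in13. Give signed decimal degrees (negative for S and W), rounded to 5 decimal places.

Field H=7, A=0: +7·20° lon, +0·10° lat → SW at lon -40°, lat -90°.
Square 5, 1: +5·2° lon, +1·1° lat → SW at lon -30°, lat -89°.
Subsquare i=8, n=13: +8·0.0833333° lon, +13·0.0416667° lat → SW at lon -29.3333°, lat -88.4583°.
Extended square 1, 3: +1·0.00833333° lon, +3·0.00416667° lat → SW at lon -29.325°, lat -88.4458°.
Cell spans 0.00833333° lon × 0.00416667° lat.
south -88.44583, north -88.44167.

-88.44583, -88.44167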